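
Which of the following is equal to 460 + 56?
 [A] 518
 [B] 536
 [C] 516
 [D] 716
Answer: C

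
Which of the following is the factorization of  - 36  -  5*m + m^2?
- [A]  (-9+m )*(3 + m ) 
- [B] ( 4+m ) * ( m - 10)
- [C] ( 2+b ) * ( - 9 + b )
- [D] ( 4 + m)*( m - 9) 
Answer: D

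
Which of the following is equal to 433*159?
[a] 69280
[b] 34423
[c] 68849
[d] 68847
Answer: d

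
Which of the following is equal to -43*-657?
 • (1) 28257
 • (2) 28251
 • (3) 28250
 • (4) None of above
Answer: 2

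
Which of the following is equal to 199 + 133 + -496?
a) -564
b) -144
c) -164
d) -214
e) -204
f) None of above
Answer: c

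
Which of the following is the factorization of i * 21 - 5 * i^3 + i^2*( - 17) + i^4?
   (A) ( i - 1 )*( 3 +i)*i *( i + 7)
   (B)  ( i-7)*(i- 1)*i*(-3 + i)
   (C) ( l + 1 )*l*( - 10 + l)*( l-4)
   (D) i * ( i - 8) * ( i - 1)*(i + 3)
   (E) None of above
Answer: E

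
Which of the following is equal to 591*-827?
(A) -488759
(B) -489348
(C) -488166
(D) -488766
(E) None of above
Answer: E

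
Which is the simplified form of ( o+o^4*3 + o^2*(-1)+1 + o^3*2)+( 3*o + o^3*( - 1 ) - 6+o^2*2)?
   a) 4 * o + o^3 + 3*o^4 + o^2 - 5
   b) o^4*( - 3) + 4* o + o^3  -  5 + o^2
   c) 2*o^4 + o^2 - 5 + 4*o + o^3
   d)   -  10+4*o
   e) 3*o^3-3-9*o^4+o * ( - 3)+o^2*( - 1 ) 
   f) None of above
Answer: a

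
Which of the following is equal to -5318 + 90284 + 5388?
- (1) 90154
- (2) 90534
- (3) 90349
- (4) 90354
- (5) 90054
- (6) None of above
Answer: 4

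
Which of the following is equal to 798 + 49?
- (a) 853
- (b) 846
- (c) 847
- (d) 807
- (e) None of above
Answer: c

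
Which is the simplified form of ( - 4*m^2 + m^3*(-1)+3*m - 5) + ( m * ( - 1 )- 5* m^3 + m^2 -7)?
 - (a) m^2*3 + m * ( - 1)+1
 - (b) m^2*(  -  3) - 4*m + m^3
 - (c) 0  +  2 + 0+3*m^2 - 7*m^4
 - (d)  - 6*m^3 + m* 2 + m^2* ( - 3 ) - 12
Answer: d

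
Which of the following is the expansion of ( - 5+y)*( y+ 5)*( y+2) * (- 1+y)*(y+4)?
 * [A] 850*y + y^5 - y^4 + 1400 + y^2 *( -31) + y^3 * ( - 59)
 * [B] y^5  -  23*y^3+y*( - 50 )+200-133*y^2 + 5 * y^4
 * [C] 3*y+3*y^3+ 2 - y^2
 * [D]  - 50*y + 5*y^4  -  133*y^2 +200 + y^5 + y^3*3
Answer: B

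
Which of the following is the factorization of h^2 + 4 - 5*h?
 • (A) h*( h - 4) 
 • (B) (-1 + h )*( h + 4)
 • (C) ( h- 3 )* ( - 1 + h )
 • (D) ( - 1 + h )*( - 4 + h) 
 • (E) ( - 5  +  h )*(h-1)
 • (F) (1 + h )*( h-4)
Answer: D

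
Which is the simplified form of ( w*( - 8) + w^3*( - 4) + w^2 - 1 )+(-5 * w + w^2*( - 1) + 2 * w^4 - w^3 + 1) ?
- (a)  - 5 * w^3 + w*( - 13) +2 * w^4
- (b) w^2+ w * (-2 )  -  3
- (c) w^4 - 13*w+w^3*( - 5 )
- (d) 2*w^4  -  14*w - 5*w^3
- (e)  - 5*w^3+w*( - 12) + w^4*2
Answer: a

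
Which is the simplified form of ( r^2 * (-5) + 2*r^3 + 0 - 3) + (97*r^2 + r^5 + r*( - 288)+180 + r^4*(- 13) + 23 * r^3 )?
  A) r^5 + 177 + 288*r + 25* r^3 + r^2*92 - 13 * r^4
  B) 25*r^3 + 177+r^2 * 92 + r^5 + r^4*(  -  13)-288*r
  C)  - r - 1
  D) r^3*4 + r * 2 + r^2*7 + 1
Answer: B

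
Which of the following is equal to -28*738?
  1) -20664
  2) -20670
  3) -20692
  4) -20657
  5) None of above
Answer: 1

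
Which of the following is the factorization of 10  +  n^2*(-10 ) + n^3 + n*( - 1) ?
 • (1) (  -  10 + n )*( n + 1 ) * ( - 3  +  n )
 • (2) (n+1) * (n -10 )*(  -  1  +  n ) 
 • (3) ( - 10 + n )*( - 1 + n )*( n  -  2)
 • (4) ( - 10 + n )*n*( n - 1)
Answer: 2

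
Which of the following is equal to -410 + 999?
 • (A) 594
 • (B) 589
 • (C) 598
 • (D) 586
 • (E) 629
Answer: B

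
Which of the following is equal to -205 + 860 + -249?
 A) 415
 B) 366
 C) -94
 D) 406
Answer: D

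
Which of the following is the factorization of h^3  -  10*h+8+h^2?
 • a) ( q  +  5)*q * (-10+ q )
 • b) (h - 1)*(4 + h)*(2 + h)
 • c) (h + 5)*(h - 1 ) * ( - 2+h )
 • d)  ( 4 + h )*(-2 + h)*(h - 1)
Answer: d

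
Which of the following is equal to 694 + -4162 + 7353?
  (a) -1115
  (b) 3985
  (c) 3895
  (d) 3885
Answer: d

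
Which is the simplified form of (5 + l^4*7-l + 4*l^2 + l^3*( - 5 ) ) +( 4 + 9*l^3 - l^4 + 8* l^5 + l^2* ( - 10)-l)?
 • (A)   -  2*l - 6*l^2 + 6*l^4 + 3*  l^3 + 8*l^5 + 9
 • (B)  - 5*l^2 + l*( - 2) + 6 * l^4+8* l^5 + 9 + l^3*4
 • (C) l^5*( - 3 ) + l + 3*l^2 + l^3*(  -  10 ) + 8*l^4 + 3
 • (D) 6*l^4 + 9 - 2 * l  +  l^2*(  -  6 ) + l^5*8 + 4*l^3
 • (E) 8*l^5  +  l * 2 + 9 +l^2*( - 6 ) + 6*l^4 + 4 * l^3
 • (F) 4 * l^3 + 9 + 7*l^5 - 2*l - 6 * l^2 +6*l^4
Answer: D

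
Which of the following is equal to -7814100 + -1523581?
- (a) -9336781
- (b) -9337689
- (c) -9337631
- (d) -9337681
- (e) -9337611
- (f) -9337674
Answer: d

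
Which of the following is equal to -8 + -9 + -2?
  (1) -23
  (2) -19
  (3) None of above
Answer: 2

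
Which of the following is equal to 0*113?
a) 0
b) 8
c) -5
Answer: a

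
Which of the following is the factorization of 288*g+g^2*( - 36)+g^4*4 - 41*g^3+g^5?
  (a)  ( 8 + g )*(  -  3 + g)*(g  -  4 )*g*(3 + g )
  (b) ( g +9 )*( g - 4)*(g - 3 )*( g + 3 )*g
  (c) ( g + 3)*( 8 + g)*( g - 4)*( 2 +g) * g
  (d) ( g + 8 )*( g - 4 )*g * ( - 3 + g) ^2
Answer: a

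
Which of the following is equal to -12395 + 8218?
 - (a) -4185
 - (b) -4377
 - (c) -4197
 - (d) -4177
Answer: d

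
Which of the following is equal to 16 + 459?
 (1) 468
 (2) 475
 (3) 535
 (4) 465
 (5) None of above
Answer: 2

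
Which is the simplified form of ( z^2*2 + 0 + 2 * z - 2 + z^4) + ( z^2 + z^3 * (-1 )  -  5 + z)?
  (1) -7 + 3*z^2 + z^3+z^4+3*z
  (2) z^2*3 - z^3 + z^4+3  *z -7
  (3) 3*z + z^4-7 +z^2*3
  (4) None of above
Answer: 2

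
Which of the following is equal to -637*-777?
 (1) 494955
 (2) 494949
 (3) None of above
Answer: 2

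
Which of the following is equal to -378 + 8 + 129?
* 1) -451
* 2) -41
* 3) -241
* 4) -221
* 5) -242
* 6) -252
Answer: 3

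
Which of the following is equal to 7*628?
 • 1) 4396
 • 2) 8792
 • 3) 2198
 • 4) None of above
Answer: 1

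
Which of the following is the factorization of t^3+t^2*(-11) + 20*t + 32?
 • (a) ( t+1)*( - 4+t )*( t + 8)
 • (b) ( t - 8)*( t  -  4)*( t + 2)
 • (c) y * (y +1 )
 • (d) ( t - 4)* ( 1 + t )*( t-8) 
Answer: d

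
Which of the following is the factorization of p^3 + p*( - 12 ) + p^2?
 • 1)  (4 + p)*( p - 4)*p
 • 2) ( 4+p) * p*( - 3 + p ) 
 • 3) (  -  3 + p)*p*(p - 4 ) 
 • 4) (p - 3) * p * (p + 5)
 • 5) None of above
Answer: 2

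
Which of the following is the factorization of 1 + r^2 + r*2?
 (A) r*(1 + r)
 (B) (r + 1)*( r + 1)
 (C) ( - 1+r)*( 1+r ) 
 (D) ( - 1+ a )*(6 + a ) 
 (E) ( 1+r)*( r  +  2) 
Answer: B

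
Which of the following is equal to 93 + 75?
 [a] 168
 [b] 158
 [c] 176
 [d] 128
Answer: a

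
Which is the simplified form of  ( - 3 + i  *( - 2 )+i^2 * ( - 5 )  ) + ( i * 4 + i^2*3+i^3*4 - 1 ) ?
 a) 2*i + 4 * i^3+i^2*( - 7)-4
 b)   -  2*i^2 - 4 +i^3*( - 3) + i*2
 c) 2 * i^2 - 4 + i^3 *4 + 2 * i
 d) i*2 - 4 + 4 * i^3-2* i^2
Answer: d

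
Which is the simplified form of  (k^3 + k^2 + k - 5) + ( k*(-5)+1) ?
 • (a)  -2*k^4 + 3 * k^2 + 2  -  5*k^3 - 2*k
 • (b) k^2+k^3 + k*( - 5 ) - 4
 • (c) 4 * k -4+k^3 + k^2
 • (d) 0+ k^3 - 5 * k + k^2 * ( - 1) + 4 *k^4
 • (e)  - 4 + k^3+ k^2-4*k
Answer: e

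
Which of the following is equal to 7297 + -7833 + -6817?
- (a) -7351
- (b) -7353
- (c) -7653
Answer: b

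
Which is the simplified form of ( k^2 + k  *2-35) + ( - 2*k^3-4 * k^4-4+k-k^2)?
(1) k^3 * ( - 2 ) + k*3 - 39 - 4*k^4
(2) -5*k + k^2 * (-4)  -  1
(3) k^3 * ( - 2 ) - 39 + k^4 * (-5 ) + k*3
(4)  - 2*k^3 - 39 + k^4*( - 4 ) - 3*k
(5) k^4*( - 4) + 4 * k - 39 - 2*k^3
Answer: 1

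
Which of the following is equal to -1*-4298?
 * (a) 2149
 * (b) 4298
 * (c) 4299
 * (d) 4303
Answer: b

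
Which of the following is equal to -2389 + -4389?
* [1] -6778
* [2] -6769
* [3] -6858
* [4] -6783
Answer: 1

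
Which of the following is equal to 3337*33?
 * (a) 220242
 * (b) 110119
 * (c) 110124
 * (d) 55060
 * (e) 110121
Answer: e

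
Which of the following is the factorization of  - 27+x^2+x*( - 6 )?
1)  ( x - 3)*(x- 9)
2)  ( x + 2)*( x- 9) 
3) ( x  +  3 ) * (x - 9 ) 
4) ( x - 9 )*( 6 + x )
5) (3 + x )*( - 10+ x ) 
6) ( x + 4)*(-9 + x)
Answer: 3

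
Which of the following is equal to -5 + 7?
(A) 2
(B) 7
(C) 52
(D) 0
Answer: A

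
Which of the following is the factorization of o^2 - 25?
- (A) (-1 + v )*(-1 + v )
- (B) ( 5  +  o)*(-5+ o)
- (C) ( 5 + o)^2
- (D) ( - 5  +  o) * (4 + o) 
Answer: B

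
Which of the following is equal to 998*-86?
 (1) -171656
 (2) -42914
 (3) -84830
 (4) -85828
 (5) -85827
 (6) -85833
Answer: 4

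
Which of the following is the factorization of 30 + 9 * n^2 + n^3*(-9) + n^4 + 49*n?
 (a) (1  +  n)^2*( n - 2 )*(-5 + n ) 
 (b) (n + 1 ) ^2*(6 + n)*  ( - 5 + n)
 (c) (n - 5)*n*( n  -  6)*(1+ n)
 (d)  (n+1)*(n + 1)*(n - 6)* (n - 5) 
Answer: d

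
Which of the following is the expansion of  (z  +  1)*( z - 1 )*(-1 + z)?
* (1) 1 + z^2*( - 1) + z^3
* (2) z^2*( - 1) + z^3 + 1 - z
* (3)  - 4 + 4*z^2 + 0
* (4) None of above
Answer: 2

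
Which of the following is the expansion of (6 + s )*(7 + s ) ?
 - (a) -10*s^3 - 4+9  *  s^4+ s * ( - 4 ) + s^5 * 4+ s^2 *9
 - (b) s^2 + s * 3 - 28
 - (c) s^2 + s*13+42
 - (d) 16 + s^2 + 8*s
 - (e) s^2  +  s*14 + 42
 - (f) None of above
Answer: c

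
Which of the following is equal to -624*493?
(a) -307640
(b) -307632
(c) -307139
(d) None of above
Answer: b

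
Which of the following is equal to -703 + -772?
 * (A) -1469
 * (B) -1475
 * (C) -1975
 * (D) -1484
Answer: B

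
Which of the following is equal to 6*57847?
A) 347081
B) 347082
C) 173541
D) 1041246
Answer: B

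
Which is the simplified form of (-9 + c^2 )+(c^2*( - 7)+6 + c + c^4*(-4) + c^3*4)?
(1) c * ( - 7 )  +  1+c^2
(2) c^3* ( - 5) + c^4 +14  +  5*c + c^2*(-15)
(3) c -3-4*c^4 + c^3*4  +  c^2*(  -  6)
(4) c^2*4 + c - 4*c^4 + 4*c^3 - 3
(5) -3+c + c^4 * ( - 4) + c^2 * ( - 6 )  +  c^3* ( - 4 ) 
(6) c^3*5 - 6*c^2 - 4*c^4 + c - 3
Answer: 3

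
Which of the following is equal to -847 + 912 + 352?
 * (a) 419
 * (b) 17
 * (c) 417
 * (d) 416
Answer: c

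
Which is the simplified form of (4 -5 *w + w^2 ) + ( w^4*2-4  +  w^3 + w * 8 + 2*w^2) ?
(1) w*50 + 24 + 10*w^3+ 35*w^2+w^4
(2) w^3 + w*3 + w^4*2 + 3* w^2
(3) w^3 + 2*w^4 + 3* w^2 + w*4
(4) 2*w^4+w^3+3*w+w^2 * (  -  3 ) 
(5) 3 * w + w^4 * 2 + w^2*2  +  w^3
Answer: 2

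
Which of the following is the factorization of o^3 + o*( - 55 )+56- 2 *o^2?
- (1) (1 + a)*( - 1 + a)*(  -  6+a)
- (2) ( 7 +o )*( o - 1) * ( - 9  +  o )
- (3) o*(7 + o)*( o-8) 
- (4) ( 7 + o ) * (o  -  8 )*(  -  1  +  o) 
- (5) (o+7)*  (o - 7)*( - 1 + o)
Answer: 4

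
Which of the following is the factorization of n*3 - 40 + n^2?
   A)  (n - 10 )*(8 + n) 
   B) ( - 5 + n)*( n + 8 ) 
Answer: B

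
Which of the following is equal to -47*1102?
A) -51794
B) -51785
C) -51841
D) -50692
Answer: A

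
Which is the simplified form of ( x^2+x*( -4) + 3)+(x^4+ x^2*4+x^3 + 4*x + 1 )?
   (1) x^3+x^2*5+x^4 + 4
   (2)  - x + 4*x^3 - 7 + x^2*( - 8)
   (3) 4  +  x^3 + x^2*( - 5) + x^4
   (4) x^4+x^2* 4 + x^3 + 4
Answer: 1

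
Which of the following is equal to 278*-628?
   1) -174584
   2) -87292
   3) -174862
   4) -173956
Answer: 1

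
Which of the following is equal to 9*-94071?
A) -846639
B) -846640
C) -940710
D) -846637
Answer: A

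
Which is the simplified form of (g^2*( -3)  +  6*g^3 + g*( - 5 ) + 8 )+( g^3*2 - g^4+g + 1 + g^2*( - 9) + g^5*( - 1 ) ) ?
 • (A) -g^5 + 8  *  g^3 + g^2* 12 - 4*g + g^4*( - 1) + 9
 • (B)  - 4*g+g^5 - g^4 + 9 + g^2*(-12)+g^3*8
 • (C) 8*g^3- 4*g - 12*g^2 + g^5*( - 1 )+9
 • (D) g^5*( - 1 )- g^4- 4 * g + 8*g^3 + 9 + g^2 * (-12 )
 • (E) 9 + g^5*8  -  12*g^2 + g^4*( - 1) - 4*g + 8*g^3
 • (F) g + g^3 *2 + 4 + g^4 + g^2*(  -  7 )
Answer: D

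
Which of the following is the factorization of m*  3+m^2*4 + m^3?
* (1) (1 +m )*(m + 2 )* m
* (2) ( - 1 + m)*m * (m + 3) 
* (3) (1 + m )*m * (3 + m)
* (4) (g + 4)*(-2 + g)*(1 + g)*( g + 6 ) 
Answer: 3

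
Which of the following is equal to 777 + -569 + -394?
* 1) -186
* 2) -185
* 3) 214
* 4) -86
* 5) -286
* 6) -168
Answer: 1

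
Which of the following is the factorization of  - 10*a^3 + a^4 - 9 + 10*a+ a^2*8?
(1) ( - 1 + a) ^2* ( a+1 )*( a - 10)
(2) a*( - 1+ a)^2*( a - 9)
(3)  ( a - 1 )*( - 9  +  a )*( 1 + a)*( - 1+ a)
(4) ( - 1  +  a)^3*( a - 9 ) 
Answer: 3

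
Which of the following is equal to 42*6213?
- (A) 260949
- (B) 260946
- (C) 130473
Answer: B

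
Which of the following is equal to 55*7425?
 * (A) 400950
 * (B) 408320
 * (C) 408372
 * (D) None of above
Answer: D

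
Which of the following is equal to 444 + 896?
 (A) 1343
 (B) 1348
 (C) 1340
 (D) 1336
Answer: C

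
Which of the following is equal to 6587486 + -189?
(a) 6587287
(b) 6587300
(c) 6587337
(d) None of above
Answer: d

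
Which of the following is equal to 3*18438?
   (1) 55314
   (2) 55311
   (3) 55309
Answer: 1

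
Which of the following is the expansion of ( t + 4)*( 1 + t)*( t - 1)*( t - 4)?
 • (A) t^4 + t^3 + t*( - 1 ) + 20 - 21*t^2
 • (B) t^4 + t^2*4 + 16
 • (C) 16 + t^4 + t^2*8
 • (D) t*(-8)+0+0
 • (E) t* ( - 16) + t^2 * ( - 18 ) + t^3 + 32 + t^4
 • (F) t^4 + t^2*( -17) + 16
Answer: F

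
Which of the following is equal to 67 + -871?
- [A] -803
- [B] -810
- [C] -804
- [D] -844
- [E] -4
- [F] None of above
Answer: C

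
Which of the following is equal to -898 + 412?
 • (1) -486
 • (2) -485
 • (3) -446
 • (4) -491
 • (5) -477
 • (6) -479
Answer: 1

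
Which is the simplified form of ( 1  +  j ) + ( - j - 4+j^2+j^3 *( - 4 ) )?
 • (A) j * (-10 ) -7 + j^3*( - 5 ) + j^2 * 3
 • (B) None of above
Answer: B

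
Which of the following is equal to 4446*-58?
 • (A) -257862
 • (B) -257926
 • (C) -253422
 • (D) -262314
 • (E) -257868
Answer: E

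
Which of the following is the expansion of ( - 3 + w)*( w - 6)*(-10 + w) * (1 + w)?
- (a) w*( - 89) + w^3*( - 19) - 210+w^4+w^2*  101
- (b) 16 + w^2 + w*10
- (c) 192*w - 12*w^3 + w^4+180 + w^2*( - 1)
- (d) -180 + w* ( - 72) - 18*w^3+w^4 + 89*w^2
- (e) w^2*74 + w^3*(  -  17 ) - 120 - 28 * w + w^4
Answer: d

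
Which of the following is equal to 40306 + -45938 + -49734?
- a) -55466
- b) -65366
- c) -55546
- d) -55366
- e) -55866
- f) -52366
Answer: d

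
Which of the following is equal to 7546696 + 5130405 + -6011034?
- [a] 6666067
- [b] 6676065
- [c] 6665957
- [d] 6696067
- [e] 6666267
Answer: a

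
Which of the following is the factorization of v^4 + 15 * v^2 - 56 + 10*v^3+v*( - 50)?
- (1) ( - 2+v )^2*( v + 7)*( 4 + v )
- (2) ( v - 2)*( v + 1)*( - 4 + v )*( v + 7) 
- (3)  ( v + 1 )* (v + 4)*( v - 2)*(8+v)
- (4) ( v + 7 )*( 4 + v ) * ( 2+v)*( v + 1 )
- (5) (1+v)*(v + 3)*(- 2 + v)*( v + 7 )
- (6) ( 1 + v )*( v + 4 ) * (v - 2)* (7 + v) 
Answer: 6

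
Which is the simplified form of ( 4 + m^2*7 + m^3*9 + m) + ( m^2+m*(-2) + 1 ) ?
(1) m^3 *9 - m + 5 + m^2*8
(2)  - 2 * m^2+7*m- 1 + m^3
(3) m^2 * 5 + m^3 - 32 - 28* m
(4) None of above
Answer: 1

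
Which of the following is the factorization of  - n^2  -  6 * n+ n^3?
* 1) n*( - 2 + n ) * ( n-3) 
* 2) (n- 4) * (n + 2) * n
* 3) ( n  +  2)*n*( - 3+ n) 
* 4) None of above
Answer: 3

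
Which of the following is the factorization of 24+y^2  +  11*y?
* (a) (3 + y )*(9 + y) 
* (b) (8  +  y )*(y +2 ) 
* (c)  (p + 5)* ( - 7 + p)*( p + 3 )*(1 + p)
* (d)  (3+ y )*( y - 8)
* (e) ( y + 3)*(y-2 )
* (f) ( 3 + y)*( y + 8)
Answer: f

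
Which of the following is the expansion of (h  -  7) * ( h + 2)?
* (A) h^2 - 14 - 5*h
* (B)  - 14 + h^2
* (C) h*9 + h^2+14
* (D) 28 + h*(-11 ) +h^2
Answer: A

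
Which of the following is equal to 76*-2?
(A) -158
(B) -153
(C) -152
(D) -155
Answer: C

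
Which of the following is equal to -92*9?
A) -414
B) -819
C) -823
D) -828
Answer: D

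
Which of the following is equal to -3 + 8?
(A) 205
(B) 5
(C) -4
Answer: B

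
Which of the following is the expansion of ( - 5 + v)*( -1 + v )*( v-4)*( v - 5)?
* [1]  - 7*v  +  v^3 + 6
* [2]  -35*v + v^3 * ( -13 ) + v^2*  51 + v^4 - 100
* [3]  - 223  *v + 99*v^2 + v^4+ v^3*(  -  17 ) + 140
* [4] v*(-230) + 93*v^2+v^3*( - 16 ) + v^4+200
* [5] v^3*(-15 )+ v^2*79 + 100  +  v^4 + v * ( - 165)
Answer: 5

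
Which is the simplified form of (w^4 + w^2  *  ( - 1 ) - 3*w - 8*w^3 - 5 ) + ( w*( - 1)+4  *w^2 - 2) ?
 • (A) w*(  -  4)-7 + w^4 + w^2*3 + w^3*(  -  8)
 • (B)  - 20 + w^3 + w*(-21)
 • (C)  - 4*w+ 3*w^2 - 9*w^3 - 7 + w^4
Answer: A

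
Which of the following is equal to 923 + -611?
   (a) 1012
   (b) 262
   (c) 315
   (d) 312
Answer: d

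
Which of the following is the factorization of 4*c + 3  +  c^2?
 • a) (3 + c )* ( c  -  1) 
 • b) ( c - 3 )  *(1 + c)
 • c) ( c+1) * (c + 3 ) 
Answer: c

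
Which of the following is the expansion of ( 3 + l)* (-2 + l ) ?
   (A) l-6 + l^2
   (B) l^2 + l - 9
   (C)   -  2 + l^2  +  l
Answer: A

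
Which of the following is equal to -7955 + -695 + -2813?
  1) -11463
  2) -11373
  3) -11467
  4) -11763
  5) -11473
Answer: 1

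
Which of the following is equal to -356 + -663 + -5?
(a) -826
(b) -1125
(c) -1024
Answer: c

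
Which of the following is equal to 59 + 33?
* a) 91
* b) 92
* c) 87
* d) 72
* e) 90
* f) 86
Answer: b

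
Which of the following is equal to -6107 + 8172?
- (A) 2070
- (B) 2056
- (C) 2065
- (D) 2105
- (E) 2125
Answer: C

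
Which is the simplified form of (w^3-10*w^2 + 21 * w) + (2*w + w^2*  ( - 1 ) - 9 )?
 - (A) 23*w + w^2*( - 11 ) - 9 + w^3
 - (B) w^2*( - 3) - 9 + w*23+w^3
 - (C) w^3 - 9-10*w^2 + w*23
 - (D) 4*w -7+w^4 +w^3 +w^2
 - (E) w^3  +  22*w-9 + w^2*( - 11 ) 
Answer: A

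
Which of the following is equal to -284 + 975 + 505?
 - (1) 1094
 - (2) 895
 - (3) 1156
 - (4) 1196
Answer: 4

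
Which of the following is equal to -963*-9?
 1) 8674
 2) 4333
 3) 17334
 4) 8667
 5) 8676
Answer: 4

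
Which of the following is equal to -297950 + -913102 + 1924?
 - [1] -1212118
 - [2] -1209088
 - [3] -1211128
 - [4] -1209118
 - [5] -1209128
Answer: 5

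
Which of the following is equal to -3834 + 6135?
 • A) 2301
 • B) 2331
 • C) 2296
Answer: A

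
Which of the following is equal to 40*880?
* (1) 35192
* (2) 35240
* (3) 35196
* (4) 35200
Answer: 4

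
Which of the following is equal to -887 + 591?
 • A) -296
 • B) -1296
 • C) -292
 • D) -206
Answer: A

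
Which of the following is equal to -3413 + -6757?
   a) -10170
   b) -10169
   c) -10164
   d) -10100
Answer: a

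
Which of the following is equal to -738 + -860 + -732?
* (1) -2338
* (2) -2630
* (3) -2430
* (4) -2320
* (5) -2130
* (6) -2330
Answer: 6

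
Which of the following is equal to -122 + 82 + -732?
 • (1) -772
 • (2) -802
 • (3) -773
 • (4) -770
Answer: 1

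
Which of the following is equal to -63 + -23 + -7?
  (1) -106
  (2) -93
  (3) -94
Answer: 2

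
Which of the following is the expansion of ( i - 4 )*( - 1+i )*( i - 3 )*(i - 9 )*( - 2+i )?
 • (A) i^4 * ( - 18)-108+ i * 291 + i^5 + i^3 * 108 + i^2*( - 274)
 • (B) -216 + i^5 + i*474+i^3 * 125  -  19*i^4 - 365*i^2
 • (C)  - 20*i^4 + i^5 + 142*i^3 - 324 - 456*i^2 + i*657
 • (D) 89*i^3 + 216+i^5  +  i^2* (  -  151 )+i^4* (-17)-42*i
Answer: B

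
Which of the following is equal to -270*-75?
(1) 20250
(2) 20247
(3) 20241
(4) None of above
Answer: 1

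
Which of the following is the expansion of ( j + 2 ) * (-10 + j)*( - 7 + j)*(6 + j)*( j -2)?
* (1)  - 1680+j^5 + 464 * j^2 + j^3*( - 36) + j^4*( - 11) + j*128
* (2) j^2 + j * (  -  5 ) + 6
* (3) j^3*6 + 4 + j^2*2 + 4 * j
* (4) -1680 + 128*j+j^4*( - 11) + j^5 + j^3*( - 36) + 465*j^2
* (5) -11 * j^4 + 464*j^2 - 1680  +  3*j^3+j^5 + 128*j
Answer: 1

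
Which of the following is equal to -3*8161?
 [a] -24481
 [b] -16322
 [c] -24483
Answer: c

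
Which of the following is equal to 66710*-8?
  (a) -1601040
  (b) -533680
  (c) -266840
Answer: b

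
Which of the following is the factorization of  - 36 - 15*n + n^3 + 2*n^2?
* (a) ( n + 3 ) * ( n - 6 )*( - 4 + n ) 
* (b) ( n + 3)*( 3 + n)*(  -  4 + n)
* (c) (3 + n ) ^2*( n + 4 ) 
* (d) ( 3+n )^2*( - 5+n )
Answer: b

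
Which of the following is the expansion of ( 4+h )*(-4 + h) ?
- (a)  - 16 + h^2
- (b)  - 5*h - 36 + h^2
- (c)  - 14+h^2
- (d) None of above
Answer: a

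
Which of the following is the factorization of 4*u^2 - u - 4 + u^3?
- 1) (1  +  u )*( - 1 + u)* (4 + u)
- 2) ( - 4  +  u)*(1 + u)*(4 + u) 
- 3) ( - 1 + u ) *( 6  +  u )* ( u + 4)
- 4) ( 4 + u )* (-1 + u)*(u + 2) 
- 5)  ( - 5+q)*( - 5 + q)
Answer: 1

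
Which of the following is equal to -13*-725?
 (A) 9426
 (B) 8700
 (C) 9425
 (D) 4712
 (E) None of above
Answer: C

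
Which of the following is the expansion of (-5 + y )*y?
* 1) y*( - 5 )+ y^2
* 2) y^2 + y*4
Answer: 1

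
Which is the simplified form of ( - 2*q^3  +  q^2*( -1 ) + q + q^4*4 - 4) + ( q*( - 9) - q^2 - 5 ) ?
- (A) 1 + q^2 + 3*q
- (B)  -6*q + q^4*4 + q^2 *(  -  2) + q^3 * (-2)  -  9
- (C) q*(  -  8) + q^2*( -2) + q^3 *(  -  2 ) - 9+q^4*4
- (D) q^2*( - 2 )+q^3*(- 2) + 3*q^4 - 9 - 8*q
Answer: C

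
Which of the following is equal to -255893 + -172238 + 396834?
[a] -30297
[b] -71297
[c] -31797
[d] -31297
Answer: d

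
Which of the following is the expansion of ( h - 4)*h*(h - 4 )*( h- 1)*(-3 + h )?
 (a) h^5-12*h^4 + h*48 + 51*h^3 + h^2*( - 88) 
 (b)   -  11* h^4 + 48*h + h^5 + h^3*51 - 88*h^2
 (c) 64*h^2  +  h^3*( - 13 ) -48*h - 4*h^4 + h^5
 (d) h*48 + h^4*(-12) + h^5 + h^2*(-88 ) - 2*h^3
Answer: a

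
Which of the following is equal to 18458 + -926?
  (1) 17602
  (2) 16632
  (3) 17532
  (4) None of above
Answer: 3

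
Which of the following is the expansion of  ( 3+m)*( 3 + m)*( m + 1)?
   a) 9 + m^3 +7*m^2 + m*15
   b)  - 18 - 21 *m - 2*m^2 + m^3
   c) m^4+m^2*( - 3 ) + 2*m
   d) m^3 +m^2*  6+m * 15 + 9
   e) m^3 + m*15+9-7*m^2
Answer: a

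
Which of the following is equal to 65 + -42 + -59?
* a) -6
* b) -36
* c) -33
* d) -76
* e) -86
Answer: b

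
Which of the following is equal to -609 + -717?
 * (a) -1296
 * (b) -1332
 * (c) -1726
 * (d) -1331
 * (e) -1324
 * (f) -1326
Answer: f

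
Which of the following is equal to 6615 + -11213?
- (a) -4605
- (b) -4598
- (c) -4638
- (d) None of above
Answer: b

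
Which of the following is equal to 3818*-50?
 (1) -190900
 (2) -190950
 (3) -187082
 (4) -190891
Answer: 1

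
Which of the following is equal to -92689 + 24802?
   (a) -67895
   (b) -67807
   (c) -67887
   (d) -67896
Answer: c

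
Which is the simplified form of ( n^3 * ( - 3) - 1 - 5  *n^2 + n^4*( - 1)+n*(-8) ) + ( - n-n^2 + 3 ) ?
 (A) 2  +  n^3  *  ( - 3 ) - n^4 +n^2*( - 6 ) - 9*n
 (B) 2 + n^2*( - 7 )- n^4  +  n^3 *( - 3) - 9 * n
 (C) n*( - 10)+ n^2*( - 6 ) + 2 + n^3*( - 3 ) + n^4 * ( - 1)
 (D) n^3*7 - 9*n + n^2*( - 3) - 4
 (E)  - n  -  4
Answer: A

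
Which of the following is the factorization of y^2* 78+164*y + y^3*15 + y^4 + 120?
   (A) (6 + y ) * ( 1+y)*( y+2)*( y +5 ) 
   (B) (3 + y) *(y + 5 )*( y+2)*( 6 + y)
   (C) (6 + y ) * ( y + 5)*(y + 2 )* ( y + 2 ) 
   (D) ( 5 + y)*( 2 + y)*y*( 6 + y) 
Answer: C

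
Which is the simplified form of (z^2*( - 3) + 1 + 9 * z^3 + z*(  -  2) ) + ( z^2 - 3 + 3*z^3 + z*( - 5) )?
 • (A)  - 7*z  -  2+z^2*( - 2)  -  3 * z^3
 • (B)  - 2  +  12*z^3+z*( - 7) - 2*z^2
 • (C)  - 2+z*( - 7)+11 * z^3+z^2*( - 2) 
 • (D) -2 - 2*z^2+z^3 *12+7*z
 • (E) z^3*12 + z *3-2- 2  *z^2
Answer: B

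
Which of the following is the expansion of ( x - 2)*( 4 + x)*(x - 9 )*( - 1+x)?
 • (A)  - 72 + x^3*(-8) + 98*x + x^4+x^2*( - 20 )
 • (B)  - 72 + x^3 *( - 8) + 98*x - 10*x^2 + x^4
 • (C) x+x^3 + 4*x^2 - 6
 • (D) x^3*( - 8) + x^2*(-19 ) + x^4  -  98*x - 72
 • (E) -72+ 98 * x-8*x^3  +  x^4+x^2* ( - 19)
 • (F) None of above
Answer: E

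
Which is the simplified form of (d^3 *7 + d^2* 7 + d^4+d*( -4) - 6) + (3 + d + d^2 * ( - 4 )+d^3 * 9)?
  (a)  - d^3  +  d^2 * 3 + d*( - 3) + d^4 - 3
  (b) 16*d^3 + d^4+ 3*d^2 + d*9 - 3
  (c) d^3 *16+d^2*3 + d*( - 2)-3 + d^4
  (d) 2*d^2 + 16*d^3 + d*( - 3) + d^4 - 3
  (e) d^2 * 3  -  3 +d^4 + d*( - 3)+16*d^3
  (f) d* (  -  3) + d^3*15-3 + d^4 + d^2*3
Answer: e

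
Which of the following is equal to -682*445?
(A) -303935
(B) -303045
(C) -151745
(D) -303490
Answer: D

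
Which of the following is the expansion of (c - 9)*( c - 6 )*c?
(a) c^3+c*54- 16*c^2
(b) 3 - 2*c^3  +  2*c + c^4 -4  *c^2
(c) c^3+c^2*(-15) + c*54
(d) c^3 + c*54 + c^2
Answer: c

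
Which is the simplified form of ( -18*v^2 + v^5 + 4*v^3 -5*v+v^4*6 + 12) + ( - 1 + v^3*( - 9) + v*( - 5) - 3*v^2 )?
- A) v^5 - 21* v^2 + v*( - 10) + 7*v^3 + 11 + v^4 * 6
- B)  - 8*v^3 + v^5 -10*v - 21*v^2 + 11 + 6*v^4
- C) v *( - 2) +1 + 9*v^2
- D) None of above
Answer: D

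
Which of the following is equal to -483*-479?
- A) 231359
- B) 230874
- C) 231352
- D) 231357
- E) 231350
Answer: D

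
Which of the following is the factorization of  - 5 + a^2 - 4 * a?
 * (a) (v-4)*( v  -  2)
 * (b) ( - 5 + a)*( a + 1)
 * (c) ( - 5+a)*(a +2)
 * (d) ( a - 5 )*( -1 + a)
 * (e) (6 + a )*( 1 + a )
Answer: b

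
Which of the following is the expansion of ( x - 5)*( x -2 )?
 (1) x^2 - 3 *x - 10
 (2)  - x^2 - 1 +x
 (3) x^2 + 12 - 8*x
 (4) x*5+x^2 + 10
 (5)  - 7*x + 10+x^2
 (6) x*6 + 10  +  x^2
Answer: 5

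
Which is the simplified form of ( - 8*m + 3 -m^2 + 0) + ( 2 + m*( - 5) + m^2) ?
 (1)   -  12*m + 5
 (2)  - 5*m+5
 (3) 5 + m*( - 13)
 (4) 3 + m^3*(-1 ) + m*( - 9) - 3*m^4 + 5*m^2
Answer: 3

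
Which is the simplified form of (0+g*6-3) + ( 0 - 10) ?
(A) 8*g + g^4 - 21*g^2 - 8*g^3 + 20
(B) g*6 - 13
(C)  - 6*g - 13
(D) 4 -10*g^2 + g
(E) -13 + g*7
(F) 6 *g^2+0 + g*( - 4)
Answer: B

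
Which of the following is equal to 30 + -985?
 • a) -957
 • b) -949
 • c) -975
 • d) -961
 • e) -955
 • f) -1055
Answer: e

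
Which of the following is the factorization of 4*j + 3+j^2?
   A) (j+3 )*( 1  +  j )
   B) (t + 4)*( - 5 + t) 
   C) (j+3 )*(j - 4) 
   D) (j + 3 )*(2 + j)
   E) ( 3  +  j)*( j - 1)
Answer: A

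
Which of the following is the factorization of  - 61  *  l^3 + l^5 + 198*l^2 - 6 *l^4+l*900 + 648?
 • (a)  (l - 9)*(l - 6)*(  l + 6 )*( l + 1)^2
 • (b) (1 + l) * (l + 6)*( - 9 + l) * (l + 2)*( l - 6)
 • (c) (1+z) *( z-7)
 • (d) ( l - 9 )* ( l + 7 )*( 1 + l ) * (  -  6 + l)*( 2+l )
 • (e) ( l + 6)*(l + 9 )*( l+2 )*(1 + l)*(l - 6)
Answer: b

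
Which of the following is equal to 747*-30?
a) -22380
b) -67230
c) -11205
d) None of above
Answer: d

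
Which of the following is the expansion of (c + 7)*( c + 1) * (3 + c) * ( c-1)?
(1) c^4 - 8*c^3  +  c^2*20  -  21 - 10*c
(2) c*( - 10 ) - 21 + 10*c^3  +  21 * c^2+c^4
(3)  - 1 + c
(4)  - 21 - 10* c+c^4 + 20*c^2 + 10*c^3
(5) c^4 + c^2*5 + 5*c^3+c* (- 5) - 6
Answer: 4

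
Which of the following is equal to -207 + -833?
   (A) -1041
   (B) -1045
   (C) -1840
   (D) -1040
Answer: D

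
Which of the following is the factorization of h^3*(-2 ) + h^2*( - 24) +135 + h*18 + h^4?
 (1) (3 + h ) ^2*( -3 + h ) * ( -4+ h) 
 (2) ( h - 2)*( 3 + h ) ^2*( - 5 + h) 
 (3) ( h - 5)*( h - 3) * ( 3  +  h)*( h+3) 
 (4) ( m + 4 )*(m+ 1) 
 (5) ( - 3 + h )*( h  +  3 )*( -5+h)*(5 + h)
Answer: 3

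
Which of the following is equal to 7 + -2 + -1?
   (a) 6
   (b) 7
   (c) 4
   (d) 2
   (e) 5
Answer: c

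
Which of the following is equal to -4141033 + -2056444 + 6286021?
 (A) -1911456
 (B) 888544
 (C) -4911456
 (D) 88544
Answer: D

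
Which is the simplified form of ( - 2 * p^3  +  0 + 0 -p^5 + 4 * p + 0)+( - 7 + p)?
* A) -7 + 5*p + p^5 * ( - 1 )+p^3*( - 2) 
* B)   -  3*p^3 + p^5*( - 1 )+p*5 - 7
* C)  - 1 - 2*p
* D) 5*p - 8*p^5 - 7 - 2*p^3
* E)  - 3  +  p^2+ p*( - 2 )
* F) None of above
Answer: A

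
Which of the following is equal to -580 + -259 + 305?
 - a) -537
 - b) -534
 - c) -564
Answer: b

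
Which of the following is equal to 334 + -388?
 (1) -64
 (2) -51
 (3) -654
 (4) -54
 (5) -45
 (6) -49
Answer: 4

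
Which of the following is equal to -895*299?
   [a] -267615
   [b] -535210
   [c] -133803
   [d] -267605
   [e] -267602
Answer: d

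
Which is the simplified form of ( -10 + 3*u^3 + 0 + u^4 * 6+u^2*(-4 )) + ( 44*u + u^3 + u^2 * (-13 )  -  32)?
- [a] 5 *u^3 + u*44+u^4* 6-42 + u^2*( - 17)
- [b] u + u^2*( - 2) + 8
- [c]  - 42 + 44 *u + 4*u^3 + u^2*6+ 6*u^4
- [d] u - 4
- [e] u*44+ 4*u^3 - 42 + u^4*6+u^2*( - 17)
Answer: e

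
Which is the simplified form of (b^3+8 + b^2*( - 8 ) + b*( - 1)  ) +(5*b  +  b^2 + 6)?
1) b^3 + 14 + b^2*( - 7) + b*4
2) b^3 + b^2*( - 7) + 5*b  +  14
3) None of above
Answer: 1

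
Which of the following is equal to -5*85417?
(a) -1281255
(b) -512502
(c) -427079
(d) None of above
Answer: d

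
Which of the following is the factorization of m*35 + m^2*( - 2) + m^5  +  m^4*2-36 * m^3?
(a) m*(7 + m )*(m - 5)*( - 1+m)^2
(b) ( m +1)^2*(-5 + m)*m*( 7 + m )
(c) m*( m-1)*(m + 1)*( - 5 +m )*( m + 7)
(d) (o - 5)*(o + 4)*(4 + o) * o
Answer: c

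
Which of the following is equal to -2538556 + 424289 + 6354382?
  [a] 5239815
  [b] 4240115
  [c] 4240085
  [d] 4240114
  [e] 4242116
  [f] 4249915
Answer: b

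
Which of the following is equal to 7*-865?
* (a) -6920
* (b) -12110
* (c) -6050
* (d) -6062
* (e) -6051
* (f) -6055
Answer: f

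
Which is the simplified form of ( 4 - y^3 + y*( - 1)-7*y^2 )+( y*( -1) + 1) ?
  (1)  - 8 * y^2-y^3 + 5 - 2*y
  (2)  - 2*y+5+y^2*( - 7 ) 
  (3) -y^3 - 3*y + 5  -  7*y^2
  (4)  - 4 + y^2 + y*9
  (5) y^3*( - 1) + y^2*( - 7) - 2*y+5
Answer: 5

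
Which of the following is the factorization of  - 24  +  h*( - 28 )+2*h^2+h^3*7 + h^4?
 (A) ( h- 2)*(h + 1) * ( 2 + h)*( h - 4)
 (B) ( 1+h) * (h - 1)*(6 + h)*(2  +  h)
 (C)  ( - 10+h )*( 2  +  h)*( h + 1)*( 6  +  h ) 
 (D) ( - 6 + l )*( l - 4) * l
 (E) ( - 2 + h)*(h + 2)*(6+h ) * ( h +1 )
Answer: E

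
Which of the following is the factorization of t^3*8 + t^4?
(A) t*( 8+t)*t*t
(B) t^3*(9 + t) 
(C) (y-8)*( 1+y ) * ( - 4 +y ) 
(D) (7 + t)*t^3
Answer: A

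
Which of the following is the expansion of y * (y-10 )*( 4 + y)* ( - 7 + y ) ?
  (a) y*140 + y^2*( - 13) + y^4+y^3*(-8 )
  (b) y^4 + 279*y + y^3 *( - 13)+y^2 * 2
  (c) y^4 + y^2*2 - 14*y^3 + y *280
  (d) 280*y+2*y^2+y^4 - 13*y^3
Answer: d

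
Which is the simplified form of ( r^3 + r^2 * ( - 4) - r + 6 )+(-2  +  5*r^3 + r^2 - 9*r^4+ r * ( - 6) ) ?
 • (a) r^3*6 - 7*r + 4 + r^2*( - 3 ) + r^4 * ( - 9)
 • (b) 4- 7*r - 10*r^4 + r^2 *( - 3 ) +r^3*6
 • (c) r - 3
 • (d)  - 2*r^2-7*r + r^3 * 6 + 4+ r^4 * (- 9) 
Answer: a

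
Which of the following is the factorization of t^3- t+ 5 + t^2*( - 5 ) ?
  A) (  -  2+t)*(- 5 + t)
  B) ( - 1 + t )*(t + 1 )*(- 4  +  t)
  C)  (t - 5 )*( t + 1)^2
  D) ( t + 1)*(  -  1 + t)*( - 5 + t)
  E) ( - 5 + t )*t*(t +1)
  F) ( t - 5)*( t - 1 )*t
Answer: D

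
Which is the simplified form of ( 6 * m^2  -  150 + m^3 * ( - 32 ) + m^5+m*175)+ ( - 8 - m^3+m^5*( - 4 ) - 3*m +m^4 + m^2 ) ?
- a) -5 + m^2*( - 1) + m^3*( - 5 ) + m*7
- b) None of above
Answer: b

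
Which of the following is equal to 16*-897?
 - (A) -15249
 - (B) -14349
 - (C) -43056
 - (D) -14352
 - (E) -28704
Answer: D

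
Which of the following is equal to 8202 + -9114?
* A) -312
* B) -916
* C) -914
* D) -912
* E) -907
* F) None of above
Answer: D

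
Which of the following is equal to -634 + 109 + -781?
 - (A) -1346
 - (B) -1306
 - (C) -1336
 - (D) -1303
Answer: B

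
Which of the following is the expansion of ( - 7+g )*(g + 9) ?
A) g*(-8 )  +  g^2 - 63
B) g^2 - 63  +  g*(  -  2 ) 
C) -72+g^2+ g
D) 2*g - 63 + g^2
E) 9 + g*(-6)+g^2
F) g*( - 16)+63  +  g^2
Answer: D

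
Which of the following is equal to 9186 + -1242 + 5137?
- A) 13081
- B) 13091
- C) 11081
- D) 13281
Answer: A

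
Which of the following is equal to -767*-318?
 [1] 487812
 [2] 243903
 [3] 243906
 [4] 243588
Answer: 3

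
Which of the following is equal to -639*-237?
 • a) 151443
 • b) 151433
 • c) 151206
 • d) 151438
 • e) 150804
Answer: a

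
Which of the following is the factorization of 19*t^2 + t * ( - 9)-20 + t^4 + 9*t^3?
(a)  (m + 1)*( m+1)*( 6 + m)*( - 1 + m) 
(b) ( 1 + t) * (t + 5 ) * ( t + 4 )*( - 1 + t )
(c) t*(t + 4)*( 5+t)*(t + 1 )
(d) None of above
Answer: b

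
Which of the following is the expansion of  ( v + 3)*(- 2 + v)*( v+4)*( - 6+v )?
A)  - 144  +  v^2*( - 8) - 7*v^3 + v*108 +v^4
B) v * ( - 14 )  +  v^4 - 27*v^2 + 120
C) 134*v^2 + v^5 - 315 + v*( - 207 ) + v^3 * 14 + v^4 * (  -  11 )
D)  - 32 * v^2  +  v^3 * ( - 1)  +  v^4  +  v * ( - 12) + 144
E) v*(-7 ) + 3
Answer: D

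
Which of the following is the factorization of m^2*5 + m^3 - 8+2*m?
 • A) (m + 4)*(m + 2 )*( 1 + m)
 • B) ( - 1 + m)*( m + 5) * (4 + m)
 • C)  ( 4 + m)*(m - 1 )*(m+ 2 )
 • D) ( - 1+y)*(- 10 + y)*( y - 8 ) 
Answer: C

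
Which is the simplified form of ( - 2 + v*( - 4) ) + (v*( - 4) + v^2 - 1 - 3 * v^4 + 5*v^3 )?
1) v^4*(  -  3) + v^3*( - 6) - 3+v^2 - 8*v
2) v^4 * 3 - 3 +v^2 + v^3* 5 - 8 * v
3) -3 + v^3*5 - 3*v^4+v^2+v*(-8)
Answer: 3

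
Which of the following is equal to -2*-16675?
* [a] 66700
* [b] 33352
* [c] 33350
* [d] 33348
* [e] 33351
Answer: c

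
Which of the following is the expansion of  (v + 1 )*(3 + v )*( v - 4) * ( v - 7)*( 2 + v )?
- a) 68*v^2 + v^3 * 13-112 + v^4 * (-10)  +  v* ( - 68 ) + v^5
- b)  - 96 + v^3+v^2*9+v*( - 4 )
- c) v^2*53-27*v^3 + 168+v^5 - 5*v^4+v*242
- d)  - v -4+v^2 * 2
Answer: c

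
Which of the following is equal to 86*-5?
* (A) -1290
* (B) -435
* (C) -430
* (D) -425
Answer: C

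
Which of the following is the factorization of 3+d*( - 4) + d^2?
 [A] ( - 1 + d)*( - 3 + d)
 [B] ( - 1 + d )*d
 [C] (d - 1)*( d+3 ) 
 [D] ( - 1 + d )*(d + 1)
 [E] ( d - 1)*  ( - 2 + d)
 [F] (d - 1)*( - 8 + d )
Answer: A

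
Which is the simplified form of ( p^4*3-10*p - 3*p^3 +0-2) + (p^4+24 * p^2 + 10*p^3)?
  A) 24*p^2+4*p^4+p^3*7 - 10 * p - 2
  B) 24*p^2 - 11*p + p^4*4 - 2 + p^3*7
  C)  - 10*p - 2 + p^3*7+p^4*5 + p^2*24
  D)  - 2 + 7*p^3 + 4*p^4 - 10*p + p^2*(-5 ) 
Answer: A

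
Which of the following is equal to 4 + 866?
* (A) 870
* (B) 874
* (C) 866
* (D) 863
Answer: A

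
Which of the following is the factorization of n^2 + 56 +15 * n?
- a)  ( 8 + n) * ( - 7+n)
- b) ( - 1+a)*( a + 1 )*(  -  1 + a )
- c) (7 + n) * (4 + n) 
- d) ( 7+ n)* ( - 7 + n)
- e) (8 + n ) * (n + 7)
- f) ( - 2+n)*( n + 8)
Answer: e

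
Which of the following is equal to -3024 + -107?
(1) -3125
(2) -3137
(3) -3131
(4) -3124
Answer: 3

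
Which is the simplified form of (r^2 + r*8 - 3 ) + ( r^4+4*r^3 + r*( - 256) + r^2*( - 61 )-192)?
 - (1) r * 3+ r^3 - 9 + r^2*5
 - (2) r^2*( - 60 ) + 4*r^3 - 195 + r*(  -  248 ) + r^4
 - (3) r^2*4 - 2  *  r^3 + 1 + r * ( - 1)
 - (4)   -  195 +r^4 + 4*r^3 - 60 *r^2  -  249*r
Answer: 2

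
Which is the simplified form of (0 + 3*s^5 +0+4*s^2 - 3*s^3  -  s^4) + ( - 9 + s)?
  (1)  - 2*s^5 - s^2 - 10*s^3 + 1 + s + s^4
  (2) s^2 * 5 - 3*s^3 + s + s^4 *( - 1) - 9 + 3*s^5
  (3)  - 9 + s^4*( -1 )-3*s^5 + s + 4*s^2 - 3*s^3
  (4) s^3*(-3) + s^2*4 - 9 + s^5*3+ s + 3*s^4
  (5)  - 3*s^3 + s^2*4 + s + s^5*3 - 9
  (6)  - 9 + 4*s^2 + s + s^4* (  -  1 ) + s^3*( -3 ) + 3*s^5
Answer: 6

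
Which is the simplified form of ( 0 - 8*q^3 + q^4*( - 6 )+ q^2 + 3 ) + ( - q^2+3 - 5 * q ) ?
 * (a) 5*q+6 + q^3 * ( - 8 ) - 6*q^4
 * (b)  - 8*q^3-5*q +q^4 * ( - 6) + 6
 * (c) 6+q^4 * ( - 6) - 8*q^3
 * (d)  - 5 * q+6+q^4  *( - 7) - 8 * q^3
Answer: b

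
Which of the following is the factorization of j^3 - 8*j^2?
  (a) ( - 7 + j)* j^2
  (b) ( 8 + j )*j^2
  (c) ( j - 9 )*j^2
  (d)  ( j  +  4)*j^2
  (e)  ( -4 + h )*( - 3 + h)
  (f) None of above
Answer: f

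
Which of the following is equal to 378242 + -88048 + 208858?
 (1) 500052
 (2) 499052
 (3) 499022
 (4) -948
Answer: 2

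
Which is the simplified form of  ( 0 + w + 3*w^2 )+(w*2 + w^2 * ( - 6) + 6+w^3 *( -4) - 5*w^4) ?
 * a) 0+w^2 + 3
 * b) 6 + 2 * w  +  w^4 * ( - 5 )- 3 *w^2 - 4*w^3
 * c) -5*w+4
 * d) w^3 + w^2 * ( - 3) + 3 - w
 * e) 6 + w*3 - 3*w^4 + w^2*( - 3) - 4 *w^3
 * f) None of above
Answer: f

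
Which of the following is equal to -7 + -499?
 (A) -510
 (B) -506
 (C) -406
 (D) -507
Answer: B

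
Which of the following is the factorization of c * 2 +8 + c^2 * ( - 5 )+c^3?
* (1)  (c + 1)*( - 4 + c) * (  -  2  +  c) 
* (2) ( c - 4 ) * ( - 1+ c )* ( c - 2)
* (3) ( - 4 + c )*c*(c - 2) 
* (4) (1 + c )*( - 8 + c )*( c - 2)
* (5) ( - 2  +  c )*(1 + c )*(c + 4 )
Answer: 1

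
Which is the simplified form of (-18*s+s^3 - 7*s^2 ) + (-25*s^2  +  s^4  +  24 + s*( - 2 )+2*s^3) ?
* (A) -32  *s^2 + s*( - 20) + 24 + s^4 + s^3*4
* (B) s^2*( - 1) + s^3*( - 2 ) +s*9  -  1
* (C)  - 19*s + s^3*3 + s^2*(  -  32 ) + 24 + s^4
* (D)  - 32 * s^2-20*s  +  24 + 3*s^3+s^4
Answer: D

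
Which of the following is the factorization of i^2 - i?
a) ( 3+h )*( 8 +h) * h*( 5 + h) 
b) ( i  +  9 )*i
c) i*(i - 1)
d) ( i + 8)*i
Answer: c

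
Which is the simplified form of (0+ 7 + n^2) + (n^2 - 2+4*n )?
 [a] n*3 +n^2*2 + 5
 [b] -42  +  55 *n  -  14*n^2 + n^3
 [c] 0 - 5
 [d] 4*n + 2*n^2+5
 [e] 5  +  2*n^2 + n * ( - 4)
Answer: d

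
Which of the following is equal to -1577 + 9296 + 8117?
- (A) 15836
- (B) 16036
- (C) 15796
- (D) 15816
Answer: A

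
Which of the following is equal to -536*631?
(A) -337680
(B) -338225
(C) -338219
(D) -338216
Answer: D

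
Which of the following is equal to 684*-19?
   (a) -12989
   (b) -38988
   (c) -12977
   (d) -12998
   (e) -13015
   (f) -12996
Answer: f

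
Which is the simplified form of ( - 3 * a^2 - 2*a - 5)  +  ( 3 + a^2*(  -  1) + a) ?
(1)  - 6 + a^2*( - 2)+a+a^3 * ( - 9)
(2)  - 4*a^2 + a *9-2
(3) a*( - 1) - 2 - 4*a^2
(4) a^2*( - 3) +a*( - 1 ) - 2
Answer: 3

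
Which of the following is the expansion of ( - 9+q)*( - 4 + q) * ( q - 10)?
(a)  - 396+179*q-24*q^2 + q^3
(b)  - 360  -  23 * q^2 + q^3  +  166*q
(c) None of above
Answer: b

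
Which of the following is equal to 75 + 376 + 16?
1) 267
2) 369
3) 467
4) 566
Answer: 3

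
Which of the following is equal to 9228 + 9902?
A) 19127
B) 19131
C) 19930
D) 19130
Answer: D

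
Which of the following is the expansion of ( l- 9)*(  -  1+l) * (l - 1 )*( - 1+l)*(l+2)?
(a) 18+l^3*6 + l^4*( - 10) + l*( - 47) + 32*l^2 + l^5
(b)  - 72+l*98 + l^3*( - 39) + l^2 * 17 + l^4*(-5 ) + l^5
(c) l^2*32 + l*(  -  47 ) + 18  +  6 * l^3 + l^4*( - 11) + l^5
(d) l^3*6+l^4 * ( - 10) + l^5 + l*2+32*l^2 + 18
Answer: a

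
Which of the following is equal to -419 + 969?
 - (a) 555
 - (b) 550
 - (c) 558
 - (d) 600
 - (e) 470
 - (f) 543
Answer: b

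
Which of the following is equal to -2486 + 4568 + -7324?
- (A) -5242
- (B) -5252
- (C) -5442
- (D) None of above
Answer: A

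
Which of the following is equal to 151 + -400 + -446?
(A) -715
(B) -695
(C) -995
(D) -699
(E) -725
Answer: B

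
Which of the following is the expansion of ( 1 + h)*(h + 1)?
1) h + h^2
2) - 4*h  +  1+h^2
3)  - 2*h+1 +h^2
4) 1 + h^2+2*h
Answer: 4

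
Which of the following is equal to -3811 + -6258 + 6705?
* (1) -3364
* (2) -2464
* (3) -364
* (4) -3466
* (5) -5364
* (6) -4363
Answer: 1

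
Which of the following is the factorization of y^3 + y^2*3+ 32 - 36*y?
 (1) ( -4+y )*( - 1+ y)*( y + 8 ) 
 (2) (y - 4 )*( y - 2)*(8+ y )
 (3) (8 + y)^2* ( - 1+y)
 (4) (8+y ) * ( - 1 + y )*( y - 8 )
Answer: 1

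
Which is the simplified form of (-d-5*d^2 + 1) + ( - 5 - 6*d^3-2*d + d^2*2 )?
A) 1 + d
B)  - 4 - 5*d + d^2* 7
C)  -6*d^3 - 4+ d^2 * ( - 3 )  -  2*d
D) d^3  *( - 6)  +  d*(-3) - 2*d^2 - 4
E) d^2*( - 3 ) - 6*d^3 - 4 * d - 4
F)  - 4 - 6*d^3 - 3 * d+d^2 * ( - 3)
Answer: F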